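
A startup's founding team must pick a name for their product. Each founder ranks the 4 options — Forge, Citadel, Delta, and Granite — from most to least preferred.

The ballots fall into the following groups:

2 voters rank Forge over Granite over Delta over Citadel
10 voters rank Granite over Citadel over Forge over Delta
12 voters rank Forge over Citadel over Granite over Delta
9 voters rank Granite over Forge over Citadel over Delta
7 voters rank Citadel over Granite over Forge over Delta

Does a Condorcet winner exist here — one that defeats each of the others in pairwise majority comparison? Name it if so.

Granite

Head-to-head results (40 voters total):
Forge vs Citadel: Forge wins 23–17.
Forge vs Delta: Forge wins 40–0.
Forge vs Granite: Granite wins 26–14.
Citadel vs Delta: Citadel wins 38–2.
Citadel vs Granite: Granite wins 21–19.
Delta vs Granite: Granite wins 40–0.
Granite beats each rival — Forge (26–14), Citadel (21–19), Delta (40–0) — so Granite is the Condorcet winner.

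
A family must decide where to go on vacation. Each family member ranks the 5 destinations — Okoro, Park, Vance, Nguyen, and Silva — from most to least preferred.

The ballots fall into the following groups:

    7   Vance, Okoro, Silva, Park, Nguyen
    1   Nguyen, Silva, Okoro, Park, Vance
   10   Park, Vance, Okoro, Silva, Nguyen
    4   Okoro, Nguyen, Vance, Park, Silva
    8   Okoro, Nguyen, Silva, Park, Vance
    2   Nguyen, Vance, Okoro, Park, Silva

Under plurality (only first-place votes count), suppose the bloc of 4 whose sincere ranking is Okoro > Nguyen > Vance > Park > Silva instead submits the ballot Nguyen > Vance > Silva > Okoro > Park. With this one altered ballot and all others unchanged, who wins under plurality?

First-place totals with the altered ballot: Okoro 8, Park 10, Vance 7, Nguyen 7, Silva 0.
The switch changes the winner from Okoro to Park.

Park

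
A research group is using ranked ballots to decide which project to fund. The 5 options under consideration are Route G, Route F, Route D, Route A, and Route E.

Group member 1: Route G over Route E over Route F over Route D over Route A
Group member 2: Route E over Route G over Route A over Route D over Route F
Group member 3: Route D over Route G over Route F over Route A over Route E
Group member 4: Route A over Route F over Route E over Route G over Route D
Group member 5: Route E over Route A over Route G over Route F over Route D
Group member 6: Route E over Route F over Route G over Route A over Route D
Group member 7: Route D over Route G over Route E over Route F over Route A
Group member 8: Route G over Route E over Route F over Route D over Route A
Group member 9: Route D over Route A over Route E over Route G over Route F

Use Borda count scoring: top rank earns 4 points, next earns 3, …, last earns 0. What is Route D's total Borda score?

Borda scores:
  Route G: 4 + 3 + 3 + 1 + 2 + 2 + 3 + 4 + 1 = 23
  Route F: 2 + 0 + 2 + 3 + 1 + 3 + 1 + 2 + 0 = 14
  Route D: 1 + 1 + 4 + 0 + 0 + 0 + 4 + 1 + 4 = 15
  Route A: 0 + 2 + 1 + 4 + 3 + 1 + 0 + 0 + 3 = 14
  Route E: 3 + 4 + 0 + 2 + 4 + 4 + 2 + 3 + 2 = 24

15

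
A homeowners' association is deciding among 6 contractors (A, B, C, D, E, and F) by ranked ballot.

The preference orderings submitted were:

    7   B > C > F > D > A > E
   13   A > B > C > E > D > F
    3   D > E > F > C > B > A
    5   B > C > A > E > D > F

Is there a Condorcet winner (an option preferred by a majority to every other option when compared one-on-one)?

Head-to-head results (28 voters total):
A vs B: B wins 15–13.
A vs C: C wins 15–13.
A vs D: A wins 18–10.
A vs E: A wins 25–3.
A vs F: A wins 18–10.
B vs C: B wins 25–3.
B vs D: B wins 25–3.
B vs E: B wins 25–3.
B vs F: B wins 25–3.
C vs D: C wins 25–3.
C vs E: C wins 25–3.
C vs F: C wins 25–3.
D vs E: E wins 18–10.
D vs F: D wins 21–7.
E vs F: E wins 21–7.
B beats each rival — A (15–13), C (25–3), D (25–3), E (25–3), F (25–3) — so B is the Condorcet winner.

Yes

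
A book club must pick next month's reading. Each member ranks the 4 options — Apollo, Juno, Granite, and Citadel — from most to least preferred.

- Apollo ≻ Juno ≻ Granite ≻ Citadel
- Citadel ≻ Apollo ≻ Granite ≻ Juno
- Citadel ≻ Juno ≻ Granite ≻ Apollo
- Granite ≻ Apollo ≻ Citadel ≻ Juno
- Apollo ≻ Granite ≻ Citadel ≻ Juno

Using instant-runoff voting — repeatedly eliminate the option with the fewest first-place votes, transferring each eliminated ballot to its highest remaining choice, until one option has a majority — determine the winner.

Apollo

Round 1: Apollo 2, Citadel 2, Granite 1, Juno 0. Juno has the fewest and is eliminated.
Round 2: Apollo 2, Citadel 2, Granite 1. Granite has the fewest and is eliminated.
Round 3: Apollo 3, Citadel 2. Apollo has a majority.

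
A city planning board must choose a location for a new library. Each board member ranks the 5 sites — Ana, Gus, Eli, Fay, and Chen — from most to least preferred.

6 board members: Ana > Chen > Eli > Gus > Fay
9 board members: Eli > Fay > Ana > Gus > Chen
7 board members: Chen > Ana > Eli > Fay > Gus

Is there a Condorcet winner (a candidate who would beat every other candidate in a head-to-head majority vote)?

Head-to-head results (22 voters total):
Ana vs Gus: Ana wins 22–0.
Ana vs Eli: Ana wins 13–9.
Ana vs Fay: Ana wins 13–9.
Ana vs Chen: Ana wins 15–7.
Gus vs Eli: Eli wins 22–0.
Gus vs Fay: Fay wins 16–6.
Gus vs Chen: Chen wins 13–9.
Eli vs Fay: Eli wins 22–0.
Eli vs Chen: Chen wins 13–9.
Fay vs Chen: Chen wins 13–9.
Ana beats each rival — Gus (22–0), Eli (13–9), Fay (13–9), Chen (15–7) — so Ana is the Condorcet winner.

Yes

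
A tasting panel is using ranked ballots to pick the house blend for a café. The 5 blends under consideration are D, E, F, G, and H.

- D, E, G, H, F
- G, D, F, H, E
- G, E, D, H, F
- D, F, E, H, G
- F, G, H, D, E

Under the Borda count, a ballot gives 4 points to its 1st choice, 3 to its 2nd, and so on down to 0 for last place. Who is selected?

Borda scores:
  D: 4 + 3 + 2 + 4 + 1 = 14
  E: 3 + 0 + 3 + 2 + 0 = 8
  F: 0 + 2 + 0 + 3 + 4 = 9
  G: 2 + 4 + 4 + 0 + 3 = 13
  H: 1 + 1 + 1 + 1 + 2 = 6
D has the highest total.

D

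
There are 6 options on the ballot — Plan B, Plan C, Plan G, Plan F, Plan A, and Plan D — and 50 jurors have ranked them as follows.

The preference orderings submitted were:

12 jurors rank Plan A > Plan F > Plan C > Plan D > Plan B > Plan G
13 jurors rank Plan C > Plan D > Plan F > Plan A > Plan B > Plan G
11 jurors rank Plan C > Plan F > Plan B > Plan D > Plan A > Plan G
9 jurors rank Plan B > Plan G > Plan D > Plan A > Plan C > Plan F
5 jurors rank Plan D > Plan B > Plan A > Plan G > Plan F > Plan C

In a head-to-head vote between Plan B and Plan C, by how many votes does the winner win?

22

Ballots ranking Plan B above Plan C: 9+5 = 14.
Ballots ranking Plan C above Plan B: 12+13+11 = 36.
Plan C wins 36–14, a margin of 22.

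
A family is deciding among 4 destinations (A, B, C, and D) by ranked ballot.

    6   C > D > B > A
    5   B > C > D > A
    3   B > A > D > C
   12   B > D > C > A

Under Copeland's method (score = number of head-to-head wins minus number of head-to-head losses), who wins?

Pairwise results:
  A vs B: B wins 26–0.
  A vs C: C wins 23–3.
  A vs D: D wins 23–3.
  B vs C: B wins 20–6.
  B vs D: B wins 20–6.
  C vs D: D wins 15–11.
Copeland scores (wins − losses):
  A: 0 − 3 = -3
  B: 3 − 0 = 3
  C: 1 − 2 = -1
  D: 2 − 1 = 1
B has the best Copeland score.

B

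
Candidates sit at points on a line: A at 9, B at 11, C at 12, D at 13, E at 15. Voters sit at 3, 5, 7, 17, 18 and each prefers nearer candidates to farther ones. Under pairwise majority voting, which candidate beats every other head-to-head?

A

With single-peaked preferences on a line, the Condorcet winner is the candidate closest to the median voter.
The median voter (position 7) is closest to A at 9.
Check: A vs B — voters closer to A: 3 of 5.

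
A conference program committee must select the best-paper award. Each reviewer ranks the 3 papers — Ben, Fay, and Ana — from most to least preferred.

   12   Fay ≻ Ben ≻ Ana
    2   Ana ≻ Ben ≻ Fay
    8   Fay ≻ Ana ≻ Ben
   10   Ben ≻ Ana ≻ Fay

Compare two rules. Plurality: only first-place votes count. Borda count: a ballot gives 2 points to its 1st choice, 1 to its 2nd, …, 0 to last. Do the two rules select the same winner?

Plurality first-place counts: Ben 10, Fay 20, Ana 2 → Fay.
Borda totals: Ben 34, Fay 40, Ana 22 → Fay.
The two rules agree on Fay.

Yes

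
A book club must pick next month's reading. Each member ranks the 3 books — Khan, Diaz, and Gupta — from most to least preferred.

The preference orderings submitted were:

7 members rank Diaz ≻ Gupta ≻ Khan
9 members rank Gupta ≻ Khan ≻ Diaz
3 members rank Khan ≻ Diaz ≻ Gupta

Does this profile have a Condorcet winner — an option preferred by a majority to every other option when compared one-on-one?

Head-to-head results (19 voters total):
Khan vs Diaz: Khan wins 12–7.
Khan vs Gupta: Gupta wins 16–3.
Diaz vs Gupta: Diaz wins 10–9.
No candidate beats all others: Khan beats Diaz beats Gupta beats Khan, a majority cycle.

No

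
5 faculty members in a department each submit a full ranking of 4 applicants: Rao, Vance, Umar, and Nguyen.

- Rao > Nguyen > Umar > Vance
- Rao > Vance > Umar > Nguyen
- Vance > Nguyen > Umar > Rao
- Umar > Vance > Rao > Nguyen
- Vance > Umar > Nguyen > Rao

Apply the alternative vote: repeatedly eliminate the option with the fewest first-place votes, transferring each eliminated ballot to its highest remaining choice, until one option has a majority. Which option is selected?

Vance

Round 1: Rao 2, Vance 2, Umar 1, Nguyen 0. Nguyen has the fewest and is eliminated.
Round 2: Rao 2, Vance 2, Umar 1. Umar has the fewest and is eliminated.
Round 3: Vance 3, Rao 2. Vance has a majority.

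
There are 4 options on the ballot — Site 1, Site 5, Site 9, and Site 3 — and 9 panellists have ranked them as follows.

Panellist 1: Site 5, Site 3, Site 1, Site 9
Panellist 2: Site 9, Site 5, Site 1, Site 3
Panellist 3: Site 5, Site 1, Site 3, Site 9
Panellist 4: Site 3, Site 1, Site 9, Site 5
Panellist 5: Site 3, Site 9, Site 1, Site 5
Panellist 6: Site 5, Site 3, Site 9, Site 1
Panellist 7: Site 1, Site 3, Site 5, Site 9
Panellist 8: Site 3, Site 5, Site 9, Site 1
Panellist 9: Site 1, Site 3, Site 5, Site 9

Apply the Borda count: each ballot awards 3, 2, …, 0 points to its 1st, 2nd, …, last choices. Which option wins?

Borda scores:
  Site 1: 1 + 1 + 2 + 2 + 1 + 0 + 3 + 0 + 3 = 13
  Site 5: 3 + 2 + 3 + 0 + 0 + 3 + 1 + 2 + 1 = 15
  Site 9: 0 + 3 + 0 + 1 + 2 + 1 + 0 + 1 + 0 = 8
  Site 3: 2 + 0 + 1 + 3 + 3 + 2 + 2 + 3 + 2 = 18
Site 3 has the highest total.

Site 3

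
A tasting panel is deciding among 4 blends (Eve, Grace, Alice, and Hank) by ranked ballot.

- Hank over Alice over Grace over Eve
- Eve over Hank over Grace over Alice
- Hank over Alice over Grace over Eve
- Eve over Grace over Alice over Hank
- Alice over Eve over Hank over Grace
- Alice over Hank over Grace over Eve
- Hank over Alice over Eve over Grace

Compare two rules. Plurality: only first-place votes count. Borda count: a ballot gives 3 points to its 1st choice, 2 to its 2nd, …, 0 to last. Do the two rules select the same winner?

Yes

Plurality first-place counts: Eve 2, Grace 0, Alice 2, Hank 3 → Hank.
Borda totals: Eve 9, Grace 6, Alice 13, Hank 14 → Hank.
The two rules agree on Hank.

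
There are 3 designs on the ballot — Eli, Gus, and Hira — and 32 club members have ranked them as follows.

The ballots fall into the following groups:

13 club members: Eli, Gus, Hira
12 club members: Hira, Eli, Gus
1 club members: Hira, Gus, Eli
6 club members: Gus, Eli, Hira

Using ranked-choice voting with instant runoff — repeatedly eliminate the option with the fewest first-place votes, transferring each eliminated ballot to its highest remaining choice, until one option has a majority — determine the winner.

Eli

Round 1: Eli 13, Hira 13, Gus 6. Gus has the fewest and is eliminated.
Round 2: Eli 19, Hira 13. Eli has a majority.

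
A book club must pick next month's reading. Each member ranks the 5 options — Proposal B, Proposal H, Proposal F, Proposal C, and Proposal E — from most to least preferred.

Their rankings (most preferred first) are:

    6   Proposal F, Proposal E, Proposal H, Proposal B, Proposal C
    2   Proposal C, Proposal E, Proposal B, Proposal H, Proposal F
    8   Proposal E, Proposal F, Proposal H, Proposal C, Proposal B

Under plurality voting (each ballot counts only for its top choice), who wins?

Proposal E

First-place vote totals:
  Proposal B: 0
  Proposal H: 0
  Proposal F: 6
  Proposal C: 2
  Proposal E: 8
Proposal E has the most first-place votes.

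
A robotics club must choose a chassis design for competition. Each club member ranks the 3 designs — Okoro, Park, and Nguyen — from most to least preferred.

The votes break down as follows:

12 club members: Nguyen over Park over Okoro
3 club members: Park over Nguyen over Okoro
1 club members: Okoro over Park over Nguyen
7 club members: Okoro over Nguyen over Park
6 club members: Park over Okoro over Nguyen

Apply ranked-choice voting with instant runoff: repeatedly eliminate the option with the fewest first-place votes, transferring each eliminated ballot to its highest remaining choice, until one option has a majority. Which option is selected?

Round 1: Nguyen 12, Park 9, Okoro 8. Okoro has the fewest and is eliminated.
Round 2: Nguyen 19, Park 10. Nguyen has a majority.

Nguyen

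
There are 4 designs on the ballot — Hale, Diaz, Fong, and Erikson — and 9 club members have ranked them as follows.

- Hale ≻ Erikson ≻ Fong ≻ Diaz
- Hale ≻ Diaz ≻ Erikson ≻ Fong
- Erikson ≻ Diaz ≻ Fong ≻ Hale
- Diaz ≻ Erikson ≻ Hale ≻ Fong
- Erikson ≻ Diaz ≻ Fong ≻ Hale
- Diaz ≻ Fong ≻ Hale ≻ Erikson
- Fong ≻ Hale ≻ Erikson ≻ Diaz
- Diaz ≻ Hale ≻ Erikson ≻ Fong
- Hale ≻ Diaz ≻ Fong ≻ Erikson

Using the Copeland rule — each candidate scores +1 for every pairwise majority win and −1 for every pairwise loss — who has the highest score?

Diaz

Pairwise results:
  Hale vs Diaz: Diaz wins 5–4.
  Hale vs Fong: Hale wins 5–4.
  Hale vs Erikson: Hale wins 6–3.
  Diaz vs Fong: Diaz wins 7–2.
  Diaz vs Erikson: Diaz wins 5–4.
  Fong vs Erikson: Erikson wins 6–3.
Copeland scores (wins − losses):
  Hale: 2 − 1 = 1
  Diaz: 3 − 0 = 3
  Fong: 0 − 3 = -3
  Erikson: 1 − 2 = -1
Diaz has the best Copeland score.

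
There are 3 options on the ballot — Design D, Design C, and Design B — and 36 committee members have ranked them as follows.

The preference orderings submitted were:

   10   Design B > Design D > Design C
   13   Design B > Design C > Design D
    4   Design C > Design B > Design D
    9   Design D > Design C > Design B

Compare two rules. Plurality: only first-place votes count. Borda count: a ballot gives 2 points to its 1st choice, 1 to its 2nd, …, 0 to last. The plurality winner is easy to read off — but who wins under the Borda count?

Design B

Plurality first-place counts: Design D 9, Design C 4, Design B 23 → Design B.
Borda totals: Design D 28, Design C 30, Design B 50 → Design B.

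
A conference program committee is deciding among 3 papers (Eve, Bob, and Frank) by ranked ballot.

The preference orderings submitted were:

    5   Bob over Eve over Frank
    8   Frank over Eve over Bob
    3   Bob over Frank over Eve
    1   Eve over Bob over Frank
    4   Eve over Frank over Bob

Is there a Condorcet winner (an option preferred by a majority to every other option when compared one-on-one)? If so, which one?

Frank

Head-to-head results (21 voters total):
Eve vs Bob: Eve wins 13–8.
Eve vs Frank: Frank wins 11–10.
Bob vs Frank: Frank wins 12–9.
Frank beats each rival — Eve (11–10), Bob (12–9) — so Frank is the Condorcet winner.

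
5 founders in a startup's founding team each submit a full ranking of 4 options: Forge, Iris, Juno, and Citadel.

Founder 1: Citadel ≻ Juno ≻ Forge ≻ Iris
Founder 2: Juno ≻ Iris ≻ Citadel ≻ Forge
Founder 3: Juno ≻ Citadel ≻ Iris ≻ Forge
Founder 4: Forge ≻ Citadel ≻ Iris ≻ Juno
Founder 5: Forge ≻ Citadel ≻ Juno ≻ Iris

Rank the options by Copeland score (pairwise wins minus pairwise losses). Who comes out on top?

Citadel

Pairwise results:
  Forge vs Iris: Forge wins 3–2.
  Forge vs Juno: Juno wins 3–2.
  Forge vs Citadel: Citadel wins 3–2.
  Iris vs Juno: Juno wins 4–1.
  Iris vs Citadel: Citadel wins 4–1.
  Juno vs Citadel: Citadel wins 3–2.
Copeland scores (wins − losses):
  Forge: 1 − 2 = -1
  Iris: 0 − 3 = -3
  Juno: 2 − 1 = 1
  Citadel: 3 − 0 = 3
Citadel has the best Copeland score.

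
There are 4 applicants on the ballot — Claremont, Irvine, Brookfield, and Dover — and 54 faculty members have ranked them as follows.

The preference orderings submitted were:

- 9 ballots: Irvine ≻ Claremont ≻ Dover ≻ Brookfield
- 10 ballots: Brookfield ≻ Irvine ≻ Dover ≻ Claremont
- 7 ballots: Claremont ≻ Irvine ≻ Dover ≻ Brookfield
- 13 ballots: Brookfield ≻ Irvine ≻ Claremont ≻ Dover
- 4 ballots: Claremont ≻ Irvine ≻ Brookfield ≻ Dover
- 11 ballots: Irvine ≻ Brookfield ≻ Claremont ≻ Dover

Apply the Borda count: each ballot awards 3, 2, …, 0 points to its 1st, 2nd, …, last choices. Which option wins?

Borda scores:
  Claremont: 9·2 + 10·0 + 7·3 + 13·1 + 4·3 + 11·1 = 75
  Irvine: 9·3 + 10·2 + 7·2 + 13·2 + 4·2 + 11·3 = 128
  Brookfield: 9·0 + 10·3 + 7·0 + 13·3 + 4·1 + 11·2 = 95
  Dover: 9·1 + 10·1 + 7·1 + 13·0 + 4·0 + 11·0 = 26
Irvine has the highest total.

Irvine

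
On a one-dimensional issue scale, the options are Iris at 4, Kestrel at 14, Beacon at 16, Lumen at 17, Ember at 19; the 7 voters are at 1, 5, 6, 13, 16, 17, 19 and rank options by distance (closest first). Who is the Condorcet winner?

Kestrel

With single-peaked preferences on a line, the Condorcet winner is the candidate closest to the median voter.
The median voter (position 13) is closest to Kestrel at 14.
Check: Kestrel vs Ember — voters closer to Kestrel: 5 of 7.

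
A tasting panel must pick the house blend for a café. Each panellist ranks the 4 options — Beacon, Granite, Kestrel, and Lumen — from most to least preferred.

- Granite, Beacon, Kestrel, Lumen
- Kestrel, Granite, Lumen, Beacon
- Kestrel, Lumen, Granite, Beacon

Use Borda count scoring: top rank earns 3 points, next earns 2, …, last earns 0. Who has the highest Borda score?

Kestrel

Borda scores:
  Beacon: 2 + 0 + 0 = 2
  Granite: 3 + 2 + 1 = 6
  Kestrel: 1 + 3 + 3 = 7
  Lumen: 0 + 1 + 2 = 3
Kestrel has the highest total.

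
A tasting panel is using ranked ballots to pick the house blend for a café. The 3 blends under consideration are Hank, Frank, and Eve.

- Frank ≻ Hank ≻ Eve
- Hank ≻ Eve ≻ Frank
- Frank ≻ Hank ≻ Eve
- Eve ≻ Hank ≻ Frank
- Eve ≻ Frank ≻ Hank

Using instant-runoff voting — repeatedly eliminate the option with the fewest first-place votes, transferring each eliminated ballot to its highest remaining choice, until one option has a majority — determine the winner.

Eve

Round 1: Frank 2, Eve 2, Hank 1. Hank has the fewest and is eliminated.
Round 2: Eve 3, Frank 2. Eve has a majority.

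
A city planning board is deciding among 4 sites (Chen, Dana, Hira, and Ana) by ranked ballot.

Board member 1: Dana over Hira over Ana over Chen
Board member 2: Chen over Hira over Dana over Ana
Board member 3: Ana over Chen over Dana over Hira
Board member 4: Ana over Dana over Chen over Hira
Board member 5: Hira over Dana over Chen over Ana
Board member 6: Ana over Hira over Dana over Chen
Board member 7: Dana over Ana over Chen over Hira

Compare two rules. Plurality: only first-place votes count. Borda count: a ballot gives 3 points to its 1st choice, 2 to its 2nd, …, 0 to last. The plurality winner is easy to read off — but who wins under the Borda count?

Dana

Plurality first-place counts: Chen 1, Dana 2, Hira 1, Ana 3 → Ana.
Borda totals: Chen 8, Dana 13, Hira 9, Ana 12 → Dana.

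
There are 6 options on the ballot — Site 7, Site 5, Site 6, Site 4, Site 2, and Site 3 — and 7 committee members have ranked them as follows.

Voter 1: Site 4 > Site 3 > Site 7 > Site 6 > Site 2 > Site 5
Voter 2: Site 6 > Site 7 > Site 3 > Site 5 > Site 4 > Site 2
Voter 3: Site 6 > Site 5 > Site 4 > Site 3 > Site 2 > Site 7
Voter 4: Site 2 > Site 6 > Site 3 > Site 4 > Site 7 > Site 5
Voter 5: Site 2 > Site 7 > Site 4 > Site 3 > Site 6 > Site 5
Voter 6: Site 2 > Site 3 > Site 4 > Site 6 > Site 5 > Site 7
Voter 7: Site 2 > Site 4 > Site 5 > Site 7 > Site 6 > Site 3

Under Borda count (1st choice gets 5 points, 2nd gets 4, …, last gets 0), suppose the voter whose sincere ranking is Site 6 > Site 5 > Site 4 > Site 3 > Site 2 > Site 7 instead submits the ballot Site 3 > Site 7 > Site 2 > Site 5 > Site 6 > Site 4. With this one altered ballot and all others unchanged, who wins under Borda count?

Borda totals with the altered ballot: Site 7 18, Site 5 8, Site 6 16, Site 4 18, Site 2 24, Site 3 21.
The winner is unchanged: still Site 2.

Site 2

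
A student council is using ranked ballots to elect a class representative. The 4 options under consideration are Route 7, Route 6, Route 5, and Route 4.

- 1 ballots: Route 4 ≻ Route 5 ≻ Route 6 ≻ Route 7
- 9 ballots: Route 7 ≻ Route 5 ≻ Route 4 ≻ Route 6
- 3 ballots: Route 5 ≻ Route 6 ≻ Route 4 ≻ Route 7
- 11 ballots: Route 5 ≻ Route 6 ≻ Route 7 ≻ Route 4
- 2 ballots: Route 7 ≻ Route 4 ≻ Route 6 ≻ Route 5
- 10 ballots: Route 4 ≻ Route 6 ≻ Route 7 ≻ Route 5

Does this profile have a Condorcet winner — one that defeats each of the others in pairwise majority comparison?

No

Head-to-head results (36 voters total):
Route 7 vs Route 6: Route 6 wins 25–11.
Route 7 vs Route 5: Route 7 wins 21–15.
Route 7 vs Route 4: Route 7 wins 22–14.
Route 6 vs Route 5: Route 5 wins 24–12.
Route 6 vs Route 4: Route 4 wins 22–14.
Route 5 vs Route 4: Route 5 wins 23–13.
No candidate beats all others: Route 7 beats Route 5 beats Route 6 beats Route 7, a majority cycle.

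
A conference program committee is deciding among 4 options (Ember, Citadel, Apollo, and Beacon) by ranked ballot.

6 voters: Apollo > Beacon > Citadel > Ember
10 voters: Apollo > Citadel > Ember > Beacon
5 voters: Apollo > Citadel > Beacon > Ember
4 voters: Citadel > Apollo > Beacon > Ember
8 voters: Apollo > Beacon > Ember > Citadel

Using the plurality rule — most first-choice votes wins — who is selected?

First-place vote totals:
  Ember: 0
  Citadel: 4
  Apollo: 29
  Beacon: 0
Apollo has the most first-place votes.

Apollo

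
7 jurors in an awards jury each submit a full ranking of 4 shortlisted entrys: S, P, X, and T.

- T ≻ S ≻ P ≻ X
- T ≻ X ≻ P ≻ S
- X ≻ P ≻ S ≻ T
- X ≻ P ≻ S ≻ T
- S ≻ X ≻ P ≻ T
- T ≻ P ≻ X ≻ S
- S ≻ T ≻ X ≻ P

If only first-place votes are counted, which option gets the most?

T

First-place vote totals:
  S: 2
  P: 0
  X: 2
  T: 3
T has the most first-place votes.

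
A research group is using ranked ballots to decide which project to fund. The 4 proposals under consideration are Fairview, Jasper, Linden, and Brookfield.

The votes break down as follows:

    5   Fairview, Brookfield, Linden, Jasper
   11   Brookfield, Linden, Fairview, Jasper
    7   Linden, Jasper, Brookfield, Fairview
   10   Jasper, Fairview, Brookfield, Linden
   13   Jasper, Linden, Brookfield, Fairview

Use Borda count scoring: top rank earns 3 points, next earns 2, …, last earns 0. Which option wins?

Borda scores:
  Fairview: 5·3 + 11·1 + 7·0 + 10·2 + 13·0 = 46
  Jasper: 5·0 + 11·0 + 7·2 + 10·3 + 13·3 = 83
  Linden: 5·1 + 11·2 + 7·3 + 10·0 + 13·2 = 74
  Brookfield: 5·2 + 11·3 + 7·1 + 10·1 + 13·1 = 73
Jasper has the highest total.

Jasper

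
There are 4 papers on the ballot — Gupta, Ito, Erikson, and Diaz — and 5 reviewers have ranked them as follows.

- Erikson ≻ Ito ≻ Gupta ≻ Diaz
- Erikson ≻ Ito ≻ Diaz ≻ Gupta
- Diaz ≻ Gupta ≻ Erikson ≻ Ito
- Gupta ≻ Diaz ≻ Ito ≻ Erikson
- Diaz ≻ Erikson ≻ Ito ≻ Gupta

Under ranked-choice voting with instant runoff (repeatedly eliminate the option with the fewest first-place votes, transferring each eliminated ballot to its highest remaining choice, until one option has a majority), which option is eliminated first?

Round 1: Erikson 2, Diaz 2, Gupta 1, Ito 0. Ito has the fewest and is eliminated.
Round 2: Erikson 2, Diaz 2, Gupta 1. Gupta has the fewest and is eliminated.
Round 3: Diaz 3, Erikson 2. Diaz has a majority.

Ito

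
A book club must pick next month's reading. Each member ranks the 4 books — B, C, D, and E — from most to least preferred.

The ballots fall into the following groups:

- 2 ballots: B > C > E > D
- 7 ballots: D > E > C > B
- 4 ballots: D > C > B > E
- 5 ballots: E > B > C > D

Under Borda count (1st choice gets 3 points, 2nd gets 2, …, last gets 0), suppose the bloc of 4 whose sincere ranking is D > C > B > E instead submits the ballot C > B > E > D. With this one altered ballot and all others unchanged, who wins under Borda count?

E

Borda totals with the altered ballot: B 24, C 28, D 21, E 35.
The switch changes the winner from D to E.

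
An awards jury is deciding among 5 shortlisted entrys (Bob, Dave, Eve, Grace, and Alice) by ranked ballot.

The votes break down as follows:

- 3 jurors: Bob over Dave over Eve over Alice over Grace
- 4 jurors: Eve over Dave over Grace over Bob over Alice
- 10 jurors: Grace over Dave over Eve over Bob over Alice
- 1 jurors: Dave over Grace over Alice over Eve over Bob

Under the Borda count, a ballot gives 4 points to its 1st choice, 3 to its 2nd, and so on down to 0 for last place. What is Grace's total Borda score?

51

Borda scores:
  Bob: 3·4 + 4·1 + 10·1 + 0 = 26
  Dave: 3·3 + 4·3 + 10·3 + 4 = 55
  Eve: 3·2 + 4·4 + 10·2 + 1 = 43
  Grace: 3·0 + 4·2 + 10·4 + 3 = 51
  Alice: 3·1 + 4·0 + 10·0 + 2 = 5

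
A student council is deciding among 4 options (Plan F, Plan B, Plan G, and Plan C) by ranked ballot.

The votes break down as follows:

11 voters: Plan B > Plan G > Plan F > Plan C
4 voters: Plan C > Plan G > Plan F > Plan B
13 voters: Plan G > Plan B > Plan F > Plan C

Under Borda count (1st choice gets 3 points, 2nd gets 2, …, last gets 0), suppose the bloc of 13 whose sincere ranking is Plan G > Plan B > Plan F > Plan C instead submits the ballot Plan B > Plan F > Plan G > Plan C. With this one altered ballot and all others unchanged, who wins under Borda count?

Plan B

Borda totals with the altered ballot: Plan F 41, Plan B 72, Plan G 43, Plan C 12.
The switch changes the winner from Plan G to Plan B.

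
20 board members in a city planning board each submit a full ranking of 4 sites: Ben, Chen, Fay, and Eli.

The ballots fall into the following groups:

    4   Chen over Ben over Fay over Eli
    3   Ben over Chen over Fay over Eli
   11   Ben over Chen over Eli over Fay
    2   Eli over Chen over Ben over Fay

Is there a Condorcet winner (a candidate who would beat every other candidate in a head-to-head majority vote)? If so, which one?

Ben

Head-to-head results (20 voters total):
Ben vs Chen: Ben wins 14–6.
Ben vs Fay: Ben wins 20–0.
Ben vs Eli: Ben wins 18–2.
Chen vs Fay: Chen wins 20–0.
Chen vs Eli: Chen wins 18–2.
Fay vs Eli: Eli wins 13–7.
Ben beats each rival — Chen (14–6), Fay (20–0), Eli (18–2) — so Ben is the Condorcet winner.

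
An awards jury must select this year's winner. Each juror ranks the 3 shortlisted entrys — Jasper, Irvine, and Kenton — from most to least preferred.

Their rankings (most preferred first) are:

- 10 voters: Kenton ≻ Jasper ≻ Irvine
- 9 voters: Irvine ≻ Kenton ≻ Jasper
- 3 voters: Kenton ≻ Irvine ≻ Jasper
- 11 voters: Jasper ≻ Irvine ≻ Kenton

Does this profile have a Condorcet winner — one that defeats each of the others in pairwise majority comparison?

No

Head-to-head results (33 voters total):
Jasper vs Irvine: Jasper wins 21–12.
Jasper vs Kenton: Kenton wins 22–11.
Irvine vs Kenton: Irvine wins 20–13.
No candidate beats all others: Jasper beats Irvine beats Kenton beats Jasper, a majority cycle.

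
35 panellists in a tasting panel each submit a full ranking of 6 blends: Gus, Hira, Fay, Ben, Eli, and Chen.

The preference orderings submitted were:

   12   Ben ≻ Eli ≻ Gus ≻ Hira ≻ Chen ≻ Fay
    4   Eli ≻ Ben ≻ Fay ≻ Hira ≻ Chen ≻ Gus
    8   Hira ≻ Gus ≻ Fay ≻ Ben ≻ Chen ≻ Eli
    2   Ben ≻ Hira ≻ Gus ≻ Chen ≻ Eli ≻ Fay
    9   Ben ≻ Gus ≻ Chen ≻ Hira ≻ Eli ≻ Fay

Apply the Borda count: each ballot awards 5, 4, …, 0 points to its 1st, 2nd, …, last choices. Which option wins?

Ben

Borda scores:
  Gus: 12·3 + 4·0 + 8·4 + 2·3 + 9·4 = 110
  Hira: 12·2 + 4·2 + 8·5 + 2·4 + 9·2 = 98
  Fay: 12·0 + 4·3 + 8·3 + 2·0 + 9·0 = 36
  Ben: 12·5 + 4·4 + 8·2 + 2·5 + 9·5 = 147
  Eli: 12·4 + 4·5 + 8·0 + 2·1 + 9·1 = 79
  Chen: 12·1 + 4·1 + 8·1 + 2·2 + 9·3 = 55
Ben has the highest total.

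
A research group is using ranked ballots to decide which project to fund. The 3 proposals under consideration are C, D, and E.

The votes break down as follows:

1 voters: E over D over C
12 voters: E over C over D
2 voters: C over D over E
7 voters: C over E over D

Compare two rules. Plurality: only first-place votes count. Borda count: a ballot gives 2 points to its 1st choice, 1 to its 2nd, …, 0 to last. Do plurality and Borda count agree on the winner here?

Plurality first-place counts: C 9, D 0, E 13 → E.
Borda totals: C 30, D 3, E 33 → E.
The two rules agree on E.

Yes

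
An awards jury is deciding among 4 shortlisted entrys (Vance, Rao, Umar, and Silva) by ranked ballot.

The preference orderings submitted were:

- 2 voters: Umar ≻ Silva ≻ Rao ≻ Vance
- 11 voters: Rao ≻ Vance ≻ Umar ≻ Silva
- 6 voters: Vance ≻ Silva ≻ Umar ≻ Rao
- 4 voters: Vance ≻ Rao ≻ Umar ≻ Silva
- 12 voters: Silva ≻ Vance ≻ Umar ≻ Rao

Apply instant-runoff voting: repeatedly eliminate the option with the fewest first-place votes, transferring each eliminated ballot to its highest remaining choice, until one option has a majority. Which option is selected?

Round 1: Silva 12, Rao 11, Vance 10, Umar 2. Umar has the fewest and is eliminated.
Round 2: Silva 14, Rao 11, Vance 10. Vance has the fewest and is eliminated.
Round 3: Silva 20, Rao 15. Silva has a majority.

Silva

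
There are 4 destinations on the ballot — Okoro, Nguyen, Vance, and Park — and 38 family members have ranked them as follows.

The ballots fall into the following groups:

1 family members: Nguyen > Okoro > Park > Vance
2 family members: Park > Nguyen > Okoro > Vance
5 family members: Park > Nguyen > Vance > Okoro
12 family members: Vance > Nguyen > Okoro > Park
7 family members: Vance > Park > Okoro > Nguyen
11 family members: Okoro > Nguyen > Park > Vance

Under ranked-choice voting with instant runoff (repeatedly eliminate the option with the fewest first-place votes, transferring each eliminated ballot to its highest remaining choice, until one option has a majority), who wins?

Vance

Round 1: Vance 19, Okoro 11, Park 7, Nguyen 1. Nguyen has the fewest and is eliminated.
Round 2: Vance 19, Okoro 12, Park 7. Park has the fewest and is eliminated.
Round 3: Vance 24, Okoro 14. Vance has a majority.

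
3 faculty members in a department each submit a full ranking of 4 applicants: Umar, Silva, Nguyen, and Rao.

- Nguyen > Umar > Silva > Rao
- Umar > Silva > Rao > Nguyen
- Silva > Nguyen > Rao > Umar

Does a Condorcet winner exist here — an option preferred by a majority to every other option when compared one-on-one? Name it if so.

No Condorcet winner

Head-to-head results (3 voters total):
Umar vs Silva: Umar wins 2–1.
Umar vs Nguyen: Nguyen wins 2–1.
Umar vs Rao: Umar wins 2–1.
Silva vs Nguyen: Silva wins 2–1.
Silva vs Rao: Silva wins 3–0.
Nguyen vs Rao: Nguyen wins 2–1.
No candidate beats all others: Umar beats Silva beats Nguyen beats Umar, a majority cycle.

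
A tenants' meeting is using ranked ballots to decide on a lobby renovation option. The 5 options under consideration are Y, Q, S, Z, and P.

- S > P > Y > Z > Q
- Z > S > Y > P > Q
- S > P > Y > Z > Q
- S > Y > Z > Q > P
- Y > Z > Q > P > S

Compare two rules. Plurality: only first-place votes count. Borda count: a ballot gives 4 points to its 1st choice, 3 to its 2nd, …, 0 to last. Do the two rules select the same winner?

Plurality first-place counts: Y 1, Q 0, S 3, Z 1, P 0 → S.
Borda totals: Y 13, Q 3, S 15, Z 11, P 8 → S.
The two rules agree on S.

Yes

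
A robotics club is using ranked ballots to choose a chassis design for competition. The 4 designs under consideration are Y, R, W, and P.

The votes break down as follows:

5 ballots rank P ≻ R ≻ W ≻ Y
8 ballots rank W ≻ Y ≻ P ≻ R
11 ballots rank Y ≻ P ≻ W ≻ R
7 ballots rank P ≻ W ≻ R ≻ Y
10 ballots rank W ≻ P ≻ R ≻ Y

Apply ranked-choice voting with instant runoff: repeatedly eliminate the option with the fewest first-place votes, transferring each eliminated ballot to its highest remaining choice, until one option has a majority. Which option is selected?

P

Round 1: W 18, P 12, Y 11, R 0. R has the fewest and is eliminated.
Round 2: W 18, P 12, Y 11. Y has the fewest and is eliminated.
Round 3: P 23, W 18. P has a majority.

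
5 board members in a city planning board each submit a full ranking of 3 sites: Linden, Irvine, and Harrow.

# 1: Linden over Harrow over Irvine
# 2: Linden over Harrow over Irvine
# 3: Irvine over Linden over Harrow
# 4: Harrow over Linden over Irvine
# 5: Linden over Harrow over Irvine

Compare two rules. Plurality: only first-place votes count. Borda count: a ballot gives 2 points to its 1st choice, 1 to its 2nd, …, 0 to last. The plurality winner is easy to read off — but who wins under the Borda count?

Plurality first-place counts: Linden 3, Irvine 1, Harrow 1 → Linden.
Borda totals: Linden 8, Irvine 2, Harrow 5 → Linden.

Linden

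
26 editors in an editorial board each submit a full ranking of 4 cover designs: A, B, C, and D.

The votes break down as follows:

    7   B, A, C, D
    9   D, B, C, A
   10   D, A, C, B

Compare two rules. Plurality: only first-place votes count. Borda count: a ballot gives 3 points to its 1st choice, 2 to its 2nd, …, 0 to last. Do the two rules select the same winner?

Plurality first-place counts: A 0, B 7, C 0, D 19 → D.
Borda totals: A 34, B 39, C 26, D 57 → D.
The two rules agree on D.

Yes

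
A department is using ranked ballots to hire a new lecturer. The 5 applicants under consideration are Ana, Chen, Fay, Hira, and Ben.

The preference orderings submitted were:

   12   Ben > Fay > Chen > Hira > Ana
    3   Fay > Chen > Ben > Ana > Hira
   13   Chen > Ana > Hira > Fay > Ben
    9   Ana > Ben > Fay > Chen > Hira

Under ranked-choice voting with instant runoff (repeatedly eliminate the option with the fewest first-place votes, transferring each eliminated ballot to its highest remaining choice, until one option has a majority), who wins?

Ben

Round 1: Chen 13, Ben 12, Ana 9, Fay 3, Hira 0. Hira has the fewest and is eliminated.
Round 2: Chen 13, Ben 12, Ana 9, Fay 3. Fay has the fewest and is eliminated.
Round 3: Chen 16, Ben 12, Ana 9. Ana has the fewest and is eliminated.
Round 4: Ben 21, Chen 16. Ben has a majority.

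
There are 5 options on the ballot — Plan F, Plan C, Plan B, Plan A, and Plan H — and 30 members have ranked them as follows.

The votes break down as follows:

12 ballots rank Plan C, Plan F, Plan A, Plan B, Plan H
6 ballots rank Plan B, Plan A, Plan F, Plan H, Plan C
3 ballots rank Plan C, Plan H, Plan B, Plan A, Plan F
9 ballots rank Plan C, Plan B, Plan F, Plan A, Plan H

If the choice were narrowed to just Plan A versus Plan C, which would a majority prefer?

Plan C

Ballots ranking Plan A above Plan C: 6.
Ballots ranking Plan C above Plan A: 12+3+9 = 24.
Plan C wins the head-to-head, 24–6.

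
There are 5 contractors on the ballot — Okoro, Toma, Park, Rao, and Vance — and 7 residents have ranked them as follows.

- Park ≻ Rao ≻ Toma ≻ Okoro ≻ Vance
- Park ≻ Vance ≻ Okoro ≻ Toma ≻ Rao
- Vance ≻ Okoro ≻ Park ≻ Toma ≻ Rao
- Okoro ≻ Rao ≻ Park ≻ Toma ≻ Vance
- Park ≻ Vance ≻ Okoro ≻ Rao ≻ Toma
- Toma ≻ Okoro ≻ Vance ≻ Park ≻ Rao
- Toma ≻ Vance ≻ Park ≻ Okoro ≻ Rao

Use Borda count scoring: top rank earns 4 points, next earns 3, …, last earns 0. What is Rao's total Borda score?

7

Borda scores:
  Okoro: 1 + 2 + 3 + 4 + 2 + 3 + 1 = 16
  Toma: 2 + 1 + 1 + 1 + 0 + 4 + 4 = 13
  Park: 4 + 4 + 2 + 2 + 4 + 1 + 2 = 19
  Rao: 3 + 0 + 0 + 3 + 1 + 0 + 0 = 7
  Vance: 0 + 3 + 4 + 0 + 3 + 2 + 3 = 15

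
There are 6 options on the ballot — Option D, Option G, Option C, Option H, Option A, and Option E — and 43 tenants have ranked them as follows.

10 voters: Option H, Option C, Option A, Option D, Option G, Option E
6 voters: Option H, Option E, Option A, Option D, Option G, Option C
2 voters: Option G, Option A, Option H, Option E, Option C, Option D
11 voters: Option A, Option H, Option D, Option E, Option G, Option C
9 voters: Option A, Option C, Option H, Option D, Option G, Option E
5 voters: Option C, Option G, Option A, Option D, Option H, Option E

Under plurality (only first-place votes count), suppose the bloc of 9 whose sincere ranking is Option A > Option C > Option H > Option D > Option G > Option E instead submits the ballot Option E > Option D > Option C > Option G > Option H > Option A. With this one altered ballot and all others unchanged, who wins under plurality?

First-place totals with the altered ballot: Option D 0, Option G 2, Option C 5, Option H 16, Option A 11, Option E 9.
The switch changes the winner from Option A to Option H.

Option H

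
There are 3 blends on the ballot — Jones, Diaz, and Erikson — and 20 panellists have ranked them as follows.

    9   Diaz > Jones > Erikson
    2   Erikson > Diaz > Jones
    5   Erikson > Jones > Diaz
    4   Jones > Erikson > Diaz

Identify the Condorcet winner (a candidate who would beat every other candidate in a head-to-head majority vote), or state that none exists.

Head-to-head results (20 voters total):
Jones vs Diaz: Diaz wins 11–9.
Jones vs Erikson: Jones wins 13–7.
Diaz vs Erikson: Erikson wins 11–9.
No candidate beats all others: Jones beats Erikson beats Diaz beats Jones, a majority cycle.

There is no Condorcet winner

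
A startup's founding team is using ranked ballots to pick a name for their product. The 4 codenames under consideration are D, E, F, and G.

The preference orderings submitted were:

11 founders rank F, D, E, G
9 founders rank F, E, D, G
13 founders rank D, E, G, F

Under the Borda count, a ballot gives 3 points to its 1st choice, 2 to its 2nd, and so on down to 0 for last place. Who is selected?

Borda scores:
  D: 11·2 + 9·1 + 13·3 = 70
  E: 11·1 + 9·2 + 13·2 = 55
  F: 11·3 + 9·3 + 13·0 = 60
  G: 11·0 + 9·0 + 13·1 = 13
D has the highest total.

D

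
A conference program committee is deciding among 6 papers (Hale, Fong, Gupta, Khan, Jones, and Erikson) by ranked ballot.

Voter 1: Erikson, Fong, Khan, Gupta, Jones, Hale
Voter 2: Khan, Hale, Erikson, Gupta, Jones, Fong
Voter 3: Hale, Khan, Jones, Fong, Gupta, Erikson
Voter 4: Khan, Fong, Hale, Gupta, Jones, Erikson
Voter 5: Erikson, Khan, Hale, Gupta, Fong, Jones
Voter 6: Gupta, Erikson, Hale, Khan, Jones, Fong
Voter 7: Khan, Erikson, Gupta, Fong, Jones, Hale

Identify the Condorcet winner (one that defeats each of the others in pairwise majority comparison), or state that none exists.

Khan

Head-to-head results (7 voters total):
Hale vs Fong: Hale wins 4–3.
Hale vs Gupta: Hale wins 4–3.
Hale vs Khan: Khan wins 5–2.
Hale vs Jones: Hale wins 5–2.
Hale vs Erikson: Erikson wins 4–3.
Fong vs Gupta: Gupta wins 4–3.
Fong vs Khan: Khan wins 6–1.
Fong vs Jones: Fong wins 4–3.
Fong vs Erikson: Erikson wins 5–2.
Gupta vs Khan: Khan wins 6–1.
Gupta vs Jones: Gupta wins 6–1.
Gupta vs Erikson: Erikson wins 4–3.
Khan vs Jones: Khan wins 7–0.
Khan vs Erikson: Khan wins 4–3.
Jones vs Erikson: Erikson wins 5–2.
Khan beats each rival — Hale (5–2), Fong (6–1), Gupta (6–1), Jones (7–0), Erikson (4–3) — so Khan is the Condorcet winner.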